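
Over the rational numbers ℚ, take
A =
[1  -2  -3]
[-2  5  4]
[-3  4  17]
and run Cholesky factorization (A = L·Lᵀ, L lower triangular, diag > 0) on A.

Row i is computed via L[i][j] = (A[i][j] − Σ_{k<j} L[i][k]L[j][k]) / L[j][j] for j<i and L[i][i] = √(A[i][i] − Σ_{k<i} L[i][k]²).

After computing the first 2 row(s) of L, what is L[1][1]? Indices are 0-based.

L[1][1] = 1

Step 1: L[0][0] = √(1) = 1.
  L[1][0] = (-2) / L[0][0] = -2.
Step 2: L[1][1] = √(1) = 1.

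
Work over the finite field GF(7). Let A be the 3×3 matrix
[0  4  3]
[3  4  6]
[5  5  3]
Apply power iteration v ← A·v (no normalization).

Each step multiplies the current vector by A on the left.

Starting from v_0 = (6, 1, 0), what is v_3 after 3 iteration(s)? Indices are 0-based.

v_3 = (6, 2, 0)

v_0 = (6, 1, 0).
v_1 = A·v_0 = (4, 1, 0).
v_2 = A·v_1 = (4, 2, 4).
v_3 = A·v_2 = (6, 2, 0).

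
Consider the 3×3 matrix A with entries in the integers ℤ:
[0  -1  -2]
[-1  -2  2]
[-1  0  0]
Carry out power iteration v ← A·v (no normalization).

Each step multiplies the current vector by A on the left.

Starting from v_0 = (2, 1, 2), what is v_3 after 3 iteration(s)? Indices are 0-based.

v_3 = (-11, 4, -4)

v_0 = (2, 1, 2).
v_1 = A·v_0 = (-5, 0, -2).
v_2 = A·v_1 = (4, 1, 5).
v_3 = A·v_2 = (-11, 4, -4).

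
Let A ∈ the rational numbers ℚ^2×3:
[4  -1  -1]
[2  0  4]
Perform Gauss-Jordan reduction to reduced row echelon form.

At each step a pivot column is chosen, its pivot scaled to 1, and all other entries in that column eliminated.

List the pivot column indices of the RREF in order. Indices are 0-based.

[1] R0 /= 4  ⇒  (1, -1/4, -1/4)
     R1 -= 2·R0  ⇒  (0, 1/2, 9/2)
[2] R1 /= 1/2  ⇒  (0, 1, 9)
     R0 -= -1/4·R1  ⇒  (1, 0, 2)

pivot columns: 0, 1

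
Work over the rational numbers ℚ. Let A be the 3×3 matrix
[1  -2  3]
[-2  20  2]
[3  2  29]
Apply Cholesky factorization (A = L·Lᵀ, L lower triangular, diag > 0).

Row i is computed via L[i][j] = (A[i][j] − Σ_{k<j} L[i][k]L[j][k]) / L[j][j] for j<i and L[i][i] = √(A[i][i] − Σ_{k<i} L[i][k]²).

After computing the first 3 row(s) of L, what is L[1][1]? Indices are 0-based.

Step 1: L[0][0] = √(1) = 1.
  L[1][0] = (-2) / L[0][0] = -2.
Step 2: L[1][1] = √(16) = 4.
  L[2][0] = (3) / L[0][0] = 3.
  L[2][1] = (8) / L[1][1] = 2.
Step 3: L[2][2] = √(16) = 4.

L[1][1] = 4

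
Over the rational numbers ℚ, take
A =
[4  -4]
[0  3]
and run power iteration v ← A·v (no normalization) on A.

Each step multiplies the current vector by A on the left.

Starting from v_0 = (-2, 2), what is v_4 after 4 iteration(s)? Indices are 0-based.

v_4 = (-1912, 162)

v_0 = (-2, 2).
v_1 = A·v_0 = (-16, 6).
v_2 = A·v_1 = (-88, 18).
v_3 = A·v_2 = (-424, 54).
v_4 = A·v_3 = (-1912, 162).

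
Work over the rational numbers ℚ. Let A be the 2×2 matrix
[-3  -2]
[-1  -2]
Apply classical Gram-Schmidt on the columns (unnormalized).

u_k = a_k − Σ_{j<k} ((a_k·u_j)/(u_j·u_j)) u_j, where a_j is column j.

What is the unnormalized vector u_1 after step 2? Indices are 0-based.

Step 1: u_0 = a_0 = (-3, -1).
Step 2: u_1 = a_1 − (4/5)·u_0 = (2/5, -6/5).

u_1 = (2/5, -6/5)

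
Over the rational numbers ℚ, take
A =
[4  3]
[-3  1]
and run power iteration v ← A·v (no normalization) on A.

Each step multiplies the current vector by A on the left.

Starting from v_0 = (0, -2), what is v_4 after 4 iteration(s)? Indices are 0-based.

v_4 = (30, 322)

v_0 = (0, -2).
v_1 = A·v_0 = (-6, -2).
v_2 = A·v_1 = (-30, 16).
v_3 = A·v_2 = (-72, 106).
v_4 = A·v_3 = (30, 322).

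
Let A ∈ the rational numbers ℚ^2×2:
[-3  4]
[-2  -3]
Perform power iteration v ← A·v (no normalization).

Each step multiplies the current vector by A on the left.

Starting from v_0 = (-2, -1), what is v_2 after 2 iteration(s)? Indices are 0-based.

v_2 = (22, -25)

v_0 = (-2, -1).
v_1 = A·v_0 = (2, 7).
v_2 = A·v_1 = (22, -25).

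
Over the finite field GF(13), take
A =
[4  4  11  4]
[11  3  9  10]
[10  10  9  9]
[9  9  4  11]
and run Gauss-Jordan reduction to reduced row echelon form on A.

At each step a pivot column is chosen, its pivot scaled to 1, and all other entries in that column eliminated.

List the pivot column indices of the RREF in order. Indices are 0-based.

pivot(0,0)=4: scale R0 → (1, 1, 6, 1)
  clear (1,0): R1 −= (11)R0 → (0, 5, 8, 12)
  clear (2,0): R2 −= (10)R0 → (0, 0, 1, 12)
  clear (3,0): R3 −= (9)R0 → (0, 0, 2, 2)
pivot(1,1)=5: scale R1 → (0, 1, 12, 5)
  clear (0,1): R0 −= (1)R1 → (1, 0, 7, 9)
pivot(2,2)=1: scale R2 → (0, 0, 1, 12)
  clear (0,2): R0 −= (7)R2 → (1, 0, 0, 3)
  clear (1,2): R1 −= (12)R2 → (0, 1, 0, 4)
  clear (3,2): R3 −= (2)R2 → (0, 0, 0, 4)
pivot(3,3)=4: scale R3 → (0, 0, 0, 1)
  clear (0,3): R0 −= (3)R3 → (1, 0, 0, 0)
  clear (1,3): R1 −= (4)R3 → (0, 1, 0, 0)
  clear (2,3): R2 −= (12)R3 → (0, 0, 1, 0)

pivot columns: 0, 1, 2, 3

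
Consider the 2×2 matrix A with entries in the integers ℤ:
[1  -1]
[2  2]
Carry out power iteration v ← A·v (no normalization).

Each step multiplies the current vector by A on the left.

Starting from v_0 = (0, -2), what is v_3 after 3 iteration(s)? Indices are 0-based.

v_3 = (10, 4)

v_0 = (0, -2).
v_1 = A·v_0 = (2, -4).
v_2 = A·v_1 = (6, -4).
v_3 = A·v_2 = (10, 4).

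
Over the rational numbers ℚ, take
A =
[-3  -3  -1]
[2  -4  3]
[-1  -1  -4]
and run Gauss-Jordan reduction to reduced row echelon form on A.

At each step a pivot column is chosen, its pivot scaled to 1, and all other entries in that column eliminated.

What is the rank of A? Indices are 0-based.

rank = 3

pivot(0,0)=-3: scale R0 → (1, 1, 1/3)
  clear (1,0): R1 −= (2)R0 → (0, -6, 7/3)
  clear (2,0): R2 −= (-1)R0 → (0, 0, -11/3)
pivot(1,1)=-6: scale R1 → (0, 1, -7/18)
  clear (0,1): R0 −= (1)R1 → (1, 0, 13/18)
pivot(2,2)=-11/3: scale R2 → (0, 0, 1)
  clear (0,2): R0 −= (13/18)R2 → (1, 0, 0)
  clear (1,2): R1 −= (-7/18)R2 → (0, 1, 0)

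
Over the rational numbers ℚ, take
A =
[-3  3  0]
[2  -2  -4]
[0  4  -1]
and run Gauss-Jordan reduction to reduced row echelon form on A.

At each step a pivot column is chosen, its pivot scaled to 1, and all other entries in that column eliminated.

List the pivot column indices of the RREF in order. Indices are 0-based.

pivot(0,0)=-3: scale R0 → (1, -1, 0)
  clear (1,0): R1 −= (2)R0 → (0, 0, -4)
pivot(1,1): swap R1↔R2
pivot(1,1)=4: scale R1 → (0, 1, -1/4)
  clear (0,1): R0 −= (-1)R1 → (1, 0, -1/4)
pivot(2,2)=-4: scale R2 → (0, 0, 1)
  clear (0,2): R0 −= (-1/4)R2 → (1, 0, 0)
  clear (1,2): R1 −= (-1/4)R2 → (0, 1, 0)

pivot columns: 0, 1, 2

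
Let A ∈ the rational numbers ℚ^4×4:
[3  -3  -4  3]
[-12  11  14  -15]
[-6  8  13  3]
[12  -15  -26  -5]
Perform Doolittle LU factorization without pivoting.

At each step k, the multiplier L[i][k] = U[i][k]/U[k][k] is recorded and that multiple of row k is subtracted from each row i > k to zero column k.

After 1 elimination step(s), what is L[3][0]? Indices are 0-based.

Step 1: pivot at (0,0) is 3.
  row1 ← row1 − (-4)·row0  ⇒  L[1][0]=-4, U row1=(0, -1, -2, -3)
  row2 ← row2 − (-2)·row0  ⇒  L[2][0]=-2, U row2=(0, 2, 5, 9)
  row3 ← row3 − (4)·row0  ⇒  L[3][0]=4, U row3=(0, -3, -10, -17)

L[3][0] = 4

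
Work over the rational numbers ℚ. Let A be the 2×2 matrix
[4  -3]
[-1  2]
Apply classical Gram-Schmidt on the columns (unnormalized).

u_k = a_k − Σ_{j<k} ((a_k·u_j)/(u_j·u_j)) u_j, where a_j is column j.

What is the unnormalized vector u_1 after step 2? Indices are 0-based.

u_1 = (5/17, 20/17)

Step 1: u_0 = a_0 = (4, -1).
Step 2: u_1 = a_1 − (-14/17)·u_0 = (5/17, 20/17).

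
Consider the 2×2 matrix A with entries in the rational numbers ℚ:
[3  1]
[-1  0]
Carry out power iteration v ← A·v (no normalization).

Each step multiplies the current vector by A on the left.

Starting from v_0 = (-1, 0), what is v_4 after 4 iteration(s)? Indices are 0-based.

v_0 = (-1, 0).
v_1 = A·v_0 = (-3, 1).
v_2 = A·v_1 = (-8, 3).
v_3 = A·v_2 = (-21, 8).
v_4 = A·v_3 = (-55, 21).

v_4 = (-55, 21)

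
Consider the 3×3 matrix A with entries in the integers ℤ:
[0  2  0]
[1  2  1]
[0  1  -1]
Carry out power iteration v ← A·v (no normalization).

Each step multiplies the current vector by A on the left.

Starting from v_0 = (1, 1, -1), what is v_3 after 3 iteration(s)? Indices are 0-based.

v_3 = (16, 20, 8)

v_0 = (1, 1, -1).
v_1 = A·v_0 = (2, 2, 2).
v_2 = A·v_1 = (4, 8, 0).
v_3 = A·v_2 = (16, 20, 8).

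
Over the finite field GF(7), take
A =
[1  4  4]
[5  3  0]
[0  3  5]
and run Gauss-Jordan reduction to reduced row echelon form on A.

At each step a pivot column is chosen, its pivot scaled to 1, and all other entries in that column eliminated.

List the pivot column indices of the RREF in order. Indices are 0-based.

pivot columns: 0, 1, 2

pivot(0,0)=1: scale R0 → (1, 4, 4)
  clear (1,0): R1 −= (5)R0 → (0, 4, 1)
pivot(1,1)=4: scale R1 → (0, 1, 2)
  clear (0,1): R0 −= (4)R1 → (1, 0, 3)
  clear (2,1): R2 −= (3)R1 → (0, 0, 6)
pivot(2,2)=6: scale R2 → (0, 0, 1)
  clear (0,2): R0 −= (3)R2 → (1, 0, 0)
  clear (1,2): R1 −= (2)R2 → (0, 1, 0)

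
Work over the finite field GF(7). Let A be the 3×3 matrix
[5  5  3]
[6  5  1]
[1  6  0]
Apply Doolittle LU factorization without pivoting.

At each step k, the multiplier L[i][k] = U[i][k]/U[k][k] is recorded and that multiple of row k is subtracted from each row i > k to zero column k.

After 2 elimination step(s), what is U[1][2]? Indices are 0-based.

k=0: U[0][0]=5
  eliminate (1,0): mult=4, new row 1: (0, 6, 3); set L[1][0]=4
  eliminate (2,0): mult=3, new row 2: (0, 5, 5); set L[2][0]=3
k=1: U[1][1]=6
  eliminate (2,1): mult=2, new row 2: (0, 0, 6); set L[2][1]=2

U[1][2] = 3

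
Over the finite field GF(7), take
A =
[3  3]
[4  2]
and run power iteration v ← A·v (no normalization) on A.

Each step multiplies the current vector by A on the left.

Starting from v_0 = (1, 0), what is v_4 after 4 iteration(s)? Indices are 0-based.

v_0 = (1, 0).
v_1 = A·v_0 = (3, 4).
v_2 = A·v_1 = (0, 6).
v_3 = A·v_2 = (4, 5).
v_4 = A·v_3 = (6, 5).

v_4 = (6, 5)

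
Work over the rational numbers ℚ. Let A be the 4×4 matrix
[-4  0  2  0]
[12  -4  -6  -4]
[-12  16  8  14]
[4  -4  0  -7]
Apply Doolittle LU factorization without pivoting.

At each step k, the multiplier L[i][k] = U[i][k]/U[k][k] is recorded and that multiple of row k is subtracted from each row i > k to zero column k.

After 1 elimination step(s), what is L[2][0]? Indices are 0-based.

L[2][0] = 3

[col 0] pivot -4
  R1 -= -3*R0 → (0, -4, 0, -4)  (L[1][0] := -3)
  R2 -= 3*R0 → (0, 16, 2, 14)  (L[2][0] := 3)
  R3 -= -1*R0 → (0, -4, 2, -7)  (L[3][0] := -1)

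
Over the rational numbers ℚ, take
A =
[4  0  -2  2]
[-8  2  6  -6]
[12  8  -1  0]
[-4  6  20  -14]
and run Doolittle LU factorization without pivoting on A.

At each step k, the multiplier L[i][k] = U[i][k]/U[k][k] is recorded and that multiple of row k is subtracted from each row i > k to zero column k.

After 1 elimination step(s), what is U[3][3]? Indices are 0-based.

[col 0] pivot 4
  R1 -= -2*R0 → (0, 2, 2, -2)  (L[1][0] := -2)
  R2 -= 3*R0 → (0, 8, 5, -6)  (L[2][0] := 3)
  R3 -= -1*R0 → (0, 6, 18, -12)  (L[3][0] := -1)

U[3][3] = -12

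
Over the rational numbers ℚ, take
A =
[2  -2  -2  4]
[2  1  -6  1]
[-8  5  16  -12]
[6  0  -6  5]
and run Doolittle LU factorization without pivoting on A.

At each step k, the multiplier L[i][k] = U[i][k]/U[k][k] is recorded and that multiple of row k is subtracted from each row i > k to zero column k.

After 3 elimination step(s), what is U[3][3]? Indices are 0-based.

[col 0] pivot 2
  R1 -= 1*R0 → (0, 3, -4, -3)  (L[1][0] := 1)
  R2 -= -4*R0 → (0, -3, 8, 4)  (L[2][0] := -4)
  R3 -= 3*R0 → (0, 6, 0, -7)  (L[3][0] := 3)
[col 1] pivot 3
  R2 -= -1*R1 → (0, 0, 4, 1)  (L[2][1] := -1)
  R3 -= 2*R1 → (0, 0, 8, -1)  (L[3][1] := 2)
[col 2] pivot 4
  R3 -= 2*R2 → (0, 0, 0, -3)  (L[3][2] := 2)

U[3][3] = -3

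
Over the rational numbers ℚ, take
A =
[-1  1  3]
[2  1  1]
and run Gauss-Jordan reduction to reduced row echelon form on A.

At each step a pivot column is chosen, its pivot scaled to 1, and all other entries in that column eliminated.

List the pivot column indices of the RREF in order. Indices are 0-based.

pivot columns: 0, 1

pivot(0,0)=-1: scale R0 → (1, -1, -3)
  clear (1,0): R1 −= (2)R0 → (0, 3, 7)
pivot(1,1)=3: scale R1 → (0, 1, 7/3)
  clear (0,1): R0 −= (-1)R1 → (1, 0, -2/3)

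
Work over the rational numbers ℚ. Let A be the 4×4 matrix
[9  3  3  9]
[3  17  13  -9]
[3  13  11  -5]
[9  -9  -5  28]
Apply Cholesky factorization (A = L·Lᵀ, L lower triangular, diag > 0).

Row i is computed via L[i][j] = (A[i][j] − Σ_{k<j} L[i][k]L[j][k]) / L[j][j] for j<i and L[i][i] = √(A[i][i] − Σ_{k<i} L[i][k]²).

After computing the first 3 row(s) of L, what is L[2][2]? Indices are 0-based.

Step 1: L[0][0] = √(9) = 3.
  L[1][0] = (3) / L[0][0] = 1.
Step 2: L[1][1] = √(16) = 4.
  L[2][0] = (3) / L[0][0] = 1.
  L[2][1] = (12) / L[1][1] = 3.
Step 3: L[2][2] = √(1) = 1.

L[2][2] = 1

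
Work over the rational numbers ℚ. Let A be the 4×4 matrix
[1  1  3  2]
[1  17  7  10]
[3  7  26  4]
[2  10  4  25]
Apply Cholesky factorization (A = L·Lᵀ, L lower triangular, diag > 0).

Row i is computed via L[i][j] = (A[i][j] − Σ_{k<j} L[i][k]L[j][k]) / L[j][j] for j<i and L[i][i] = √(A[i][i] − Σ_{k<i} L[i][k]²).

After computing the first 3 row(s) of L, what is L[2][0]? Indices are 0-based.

L[2][0] = 3

Step 1: L[0][0] = √(1) = 1.
  L[1][0] = (1) / L[0][0] = 1.
Step 2: L[1][1] = √(16) = 4.
  L[2][0] = (3) / L[0][0] = 3.
  L[2][1] = (4) / L[1][1] = 1.
Step 3: L[2][2] = √(16) = 4.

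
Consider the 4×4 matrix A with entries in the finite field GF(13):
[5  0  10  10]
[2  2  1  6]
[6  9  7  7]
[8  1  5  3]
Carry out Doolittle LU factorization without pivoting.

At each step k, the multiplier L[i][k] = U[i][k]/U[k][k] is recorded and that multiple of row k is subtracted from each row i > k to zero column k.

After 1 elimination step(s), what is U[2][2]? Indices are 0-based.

U[2][2] = 8

Step 1: pivot at (0,0) is 5.
  row1 ← row1 − (3)·row0  ⇒  L[1][0]=3, U row1=(0, 2, 10, 2)
  row2 ← row2 − (9)·row0  ⇒  L[2][0]=9, U row2=(0, 9, 8, 8)
  row3 ← row3 − (12)·row0  ⇒  L[3][0]=12, U row3=(0, 1, 2, 0)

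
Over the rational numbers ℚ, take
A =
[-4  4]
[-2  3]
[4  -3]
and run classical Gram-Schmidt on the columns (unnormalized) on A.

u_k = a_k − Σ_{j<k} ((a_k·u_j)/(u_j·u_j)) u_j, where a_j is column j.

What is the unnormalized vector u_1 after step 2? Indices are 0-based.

Step 1: u_0 = a_0 = (-4, -2, 4).
Step 2: u_1 = a_1 − (-17/18)·u_0 = (2/9, 10/9, 7/9).

u_1 = (2/9, 10/9, 7/9)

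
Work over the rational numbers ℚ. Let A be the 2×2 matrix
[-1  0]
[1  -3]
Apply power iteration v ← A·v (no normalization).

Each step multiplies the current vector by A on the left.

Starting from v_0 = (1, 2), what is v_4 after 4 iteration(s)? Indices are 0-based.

v_4 = (1, 122)

v_0 = (1, 2).
v_1 = A·v_0 = (-1, -5).
v_2 = A·v_1 = (1, 14).
v_3 = A·v_2 = (-1, -41).
v_4 = A·v_3 = (1, 122).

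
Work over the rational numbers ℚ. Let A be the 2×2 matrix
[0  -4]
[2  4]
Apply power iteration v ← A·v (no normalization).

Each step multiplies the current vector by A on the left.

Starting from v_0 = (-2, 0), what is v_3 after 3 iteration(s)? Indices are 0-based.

v_3 = (64, -32)

v_0 = (-2, 0).
v_1 = A·v_0 = (0, -4).
v_2 = A·v_1 = (16, -16).
v_3 = A·v_2 = (64, -32).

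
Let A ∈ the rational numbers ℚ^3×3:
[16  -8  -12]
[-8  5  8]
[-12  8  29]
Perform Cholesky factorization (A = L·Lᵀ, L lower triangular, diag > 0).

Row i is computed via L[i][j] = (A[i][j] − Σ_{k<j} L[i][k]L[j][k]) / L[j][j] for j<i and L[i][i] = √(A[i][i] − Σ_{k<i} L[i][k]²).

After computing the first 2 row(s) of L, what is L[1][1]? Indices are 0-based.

Step 1: L[0][0] = √(16) = 4.
  L[1][0] = (-8) / L[0][0] = -2.
Step 2: L[1][1] = √(1) = 1.

L[1][1] = 1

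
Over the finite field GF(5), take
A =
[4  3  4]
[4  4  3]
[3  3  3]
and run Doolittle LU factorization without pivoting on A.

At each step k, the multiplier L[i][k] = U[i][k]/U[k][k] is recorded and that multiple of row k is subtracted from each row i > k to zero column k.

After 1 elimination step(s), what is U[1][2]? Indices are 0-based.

[col 0] pivot 4
  R1 -= 1*R0 → (0, 1, 4)  (L[1][0] := 1)
  R2 -= 2*R0 → (0, 2, 0)  (L[2][0] := 2)

U[1][2] = 4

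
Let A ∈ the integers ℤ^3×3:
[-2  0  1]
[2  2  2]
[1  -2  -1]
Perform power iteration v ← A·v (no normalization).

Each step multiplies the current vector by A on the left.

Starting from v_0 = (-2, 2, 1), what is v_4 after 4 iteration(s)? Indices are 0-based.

v_4 = (-109, -2, 103)

v_0 = (-2, 2, 1).
v_1 = A·v_0 = (5, 2, -7).
v_2 = A·v_1 = (-17, 0, 8).
v_3 = A·v_2 = (42, -18, -25).
v_4 = A·v_3 = (-109, -2, 103).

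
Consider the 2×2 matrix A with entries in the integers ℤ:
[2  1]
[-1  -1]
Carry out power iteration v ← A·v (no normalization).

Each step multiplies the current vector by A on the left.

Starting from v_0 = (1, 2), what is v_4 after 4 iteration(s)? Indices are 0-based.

v_4 = (14, -5)

v_0 = (1, 2).
v_1 = A·v_0 = (4, -3).
v_2 = A·v_1 = (5, -1).
v_3 = A·v_2 = (9, -4).
v_4 = A·v_3 = (14, -5).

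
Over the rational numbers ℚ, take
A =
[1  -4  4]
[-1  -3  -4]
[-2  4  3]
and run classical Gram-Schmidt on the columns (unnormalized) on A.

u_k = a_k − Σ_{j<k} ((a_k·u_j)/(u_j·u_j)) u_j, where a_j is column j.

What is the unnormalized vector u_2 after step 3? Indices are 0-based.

Step 1: u_0 = a_0 = (1, -1, -2).
Step 2: u_1 = a_1 − (-3/2)·u_0 = (-5/2, -9/2, 1).
Step 3: u_2 = a_2 − (1/3)·u_0 − (2/5)·u_1 = (14/3, -28/15, 49/15).

u_2 = (14/3, -28/15, 49/15)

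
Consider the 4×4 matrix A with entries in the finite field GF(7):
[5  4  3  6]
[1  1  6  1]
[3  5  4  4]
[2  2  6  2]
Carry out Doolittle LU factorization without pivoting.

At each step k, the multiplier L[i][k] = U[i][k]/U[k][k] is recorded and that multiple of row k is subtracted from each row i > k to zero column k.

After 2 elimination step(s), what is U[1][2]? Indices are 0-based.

U[1][2] = 4

[col 0] pivot 5
  R1 -= 3*R0 → (0, 3, 4, 4)  (L[1][0] := 3)
  R2 -= 2*R0 → (0, 4, 5, 6)  (L[2][0] := 2)
  R3 -= 6*R0 → (0, 6, 2, 1)  (L[3][0] := 6)
[col 1] pivot 3
  R2 -= 6*R1 → (0, 0, 2, 3)  (L[2][1] := 6)
  R3 -= 2*R1 → (0, 0, 1, 0)  (L[3][1] := 2)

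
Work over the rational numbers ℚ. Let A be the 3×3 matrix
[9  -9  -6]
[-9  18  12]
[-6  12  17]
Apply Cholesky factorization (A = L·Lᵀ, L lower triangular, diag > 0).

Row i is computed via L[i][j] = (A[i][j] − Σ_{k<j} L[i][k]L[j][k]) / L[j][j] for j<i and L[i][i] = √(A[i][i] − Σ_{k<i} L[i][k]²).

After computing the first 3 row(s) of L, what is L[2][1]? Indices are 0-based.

Step 1: L[0][0] = √(9) = 3.
  L[1][0] = (-9) / L[0][0] = -3.
Step 2: L[1][1] = √(9) = 3.
  L[2][0] = (-6) / L[0][0] = -2.
  L[2][1] = (6) / L[1][1] = 2.
Step 3: L[2][2] = √(9) = 3.

L[2][1] = 2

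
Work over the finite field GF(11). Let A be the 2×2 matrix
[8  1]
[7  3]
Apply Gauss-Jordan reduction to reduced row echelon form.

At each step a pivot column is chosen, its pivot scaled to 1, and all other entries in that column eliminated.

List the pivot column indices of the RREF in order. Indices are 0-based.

[1] R0 /= 8  ⇒  (1, 7)
     R1 -= 7·R0  ⇒  (0, 9)
[2] R1 /= 9  ⇒  (0, 1)
     R0 -= 7·R1  ⇒  (1, 0)

pivot columns: 0, 1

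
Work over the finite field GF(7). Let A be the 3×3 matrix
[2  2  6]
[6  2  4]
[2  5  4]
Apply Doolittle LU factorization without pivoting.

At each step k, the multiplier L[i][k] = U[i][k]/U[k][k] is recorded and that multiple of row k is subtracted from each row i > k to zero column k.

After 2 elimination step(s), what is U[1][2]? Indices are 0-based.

[col 0] pivot 2
  R1 -= 3*R0 → (0, 3, 0)  (L[1][0] := 3)
  R2 -= 1*R0 → (0, 3, 5)  (L[2][0] := 1)
[col 1] pivot 3
  R2 -= 1*R1 → (0, 0, 5)  (L[2][1] := 1)

U[1][2] = 0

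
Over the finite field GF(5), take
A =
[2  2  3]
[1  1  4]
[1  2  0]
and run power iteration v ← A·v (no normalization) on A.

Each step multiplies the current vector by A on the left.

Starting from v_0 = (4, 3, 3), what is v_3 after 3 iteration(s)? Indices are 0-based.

v_3 = (0, 0, 3)

v_0 = (4, 3, 3).
v_1 = A·v_0 = (3, 4, 0).
v_2 = A·v_1 = (4, 2, 1).
v_3 = A·v_2 = (0, 0, 3).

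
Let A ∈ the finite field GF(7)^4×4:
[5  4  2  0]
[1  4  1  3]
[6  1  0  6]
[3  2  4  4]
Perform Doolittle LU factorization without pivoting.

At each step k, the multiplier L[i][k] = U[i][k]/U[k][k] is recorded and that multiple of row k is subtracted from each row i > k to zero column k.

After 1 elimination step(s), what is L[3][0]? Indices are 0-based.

L[3][0] = 2

Step 1: pivot at (0,0) is 5.
  row1 ← row1 − (3)·row0  ⇒  L[1][0]=3, U row1=(0, 6, 2, 3)
  row2 ← row2 − (4)·row0  ⇒  L[2][0]=4, U row2=(0, 6, 6, 6)
  row3 ← row3 − (2)·row0  ⇒  L[3][0]=2, U row3=(0, 1, 0, 4)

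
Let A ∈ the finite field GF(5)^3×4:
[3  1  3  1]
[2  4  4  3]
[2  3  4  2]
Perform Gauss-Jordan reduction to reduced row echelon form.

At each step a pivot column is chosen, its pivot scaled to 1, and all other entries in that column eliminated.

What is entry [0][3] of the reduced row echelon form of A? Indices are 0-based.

M[0][3] = 3

pivot(0,0)=3: scale R0 → (1, 2, 1, 2)
  clear (1,0): R1 −= (2)R0 → (0, 0, 2, 4)
  clear (2,0): R2 −= (2)R0 → (0, 4, 2, 3)
pivot(1,1): swap R1↔R2
pivot(1,1)=4: scale R1 → (0, 1, 3, 2)
  clear (0,1): R0 −= (2)R1 → (1, 0, 0, 3)
pivot(2,2)=2: scale R2 → (0, 0, 1, 2)
  clear (1,2): R1 −= (3)R2 → (0, 1, 0, 1)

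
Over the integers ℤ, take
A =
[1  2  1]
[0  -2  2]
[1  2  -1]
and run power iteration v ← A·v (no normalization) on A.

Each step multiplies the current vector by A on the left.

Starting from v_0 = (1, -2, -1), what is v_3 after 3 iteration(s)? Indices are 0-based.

v_0 = (1, -2, -1).
v_1 = A·v_0 = (-4, 2, -2).
v_2 = A·v_1 = (-2, -8, 2).
v_3 = A·v_2 = (-16, 20, -20).

v_3 = (-16, 20, -20)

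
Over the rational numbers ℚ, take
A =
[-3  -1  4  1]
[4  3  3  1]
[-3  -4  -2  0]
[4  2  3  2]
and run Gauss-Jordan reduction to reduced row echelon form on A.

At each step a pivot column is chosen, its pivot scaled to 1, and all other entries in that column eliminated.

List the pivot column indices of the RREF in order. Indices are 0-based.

pivot columns: 0, 1, 2, 3

step 1: normalize row 0 (÷-3) = (1, 1/3, -4/3, -1/3)
  row 1: subtract 4×row0 = (0, 5/3, 25/3, 7/3)
  row 2: subtract -3×row0 = (0, -3, -6, -1)
  row 3: subtract 4×row0 = (0, 2/3, 25/3, 10/3)
step 2: normalize row 1 (÷5/3) = (0, 1, 5, 7/5)
  row 0: subtract 1/3×row1 = (1, 0, -3, -4/5)
  row 2: subtract -3×row1 = (0, 0, 9, 16/5)
  row 3: subtract 2/3×row1 = (0, 0, 5, 12/5)
step 3: normalize row 2 (÷9) = (0, 0, 1, 16/45)
  row 0: subtract -3×row2 = (1, 0, 0, 4/15)
  row 1: subtract 5×row2 = (0, 1, 0, -17/45)
  row 3: subtract 5×row2 = (0, 0, 0, 28/45)
step 4: normalize row 3 (÷28/45) = (0, 0, 0, 1)
  row 0: subtract 4/15×row3 = (1, 0, 0, 0)
  row 1: subtract -17/45×row3 = (0, 1, 0, 0)
  row 2: subtract 16/45×row3 = (0, 0, 1, 0)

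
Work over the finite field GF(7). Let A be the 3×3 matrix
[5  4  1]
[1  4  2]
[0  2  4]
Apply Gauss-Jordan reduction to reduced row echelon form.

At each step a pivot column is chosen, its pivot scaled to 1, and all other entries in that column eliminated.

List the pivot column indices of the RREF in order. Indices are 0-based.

pivot columns: 0, 1, 2

[1] R0 /= 5  ⇒  (1, 5, 3)
     R1 -= 1·R0  ⇒  (0, 6, 6)
[2] R1 /= 6  ⇒  (0, 1, 1)
     R0 -= 5·R1  ⇒  (1, 0, 5)
     R2 -= 2·R1  ⇒  (0, 0, 2)
[3] R2 /= 2  ⇒  (0, 0, 1)
     R0 -= 5·R2  ⇒  (1, 0, 0)
     R1 -= 1·R2  ⇒  (0, 1, 0)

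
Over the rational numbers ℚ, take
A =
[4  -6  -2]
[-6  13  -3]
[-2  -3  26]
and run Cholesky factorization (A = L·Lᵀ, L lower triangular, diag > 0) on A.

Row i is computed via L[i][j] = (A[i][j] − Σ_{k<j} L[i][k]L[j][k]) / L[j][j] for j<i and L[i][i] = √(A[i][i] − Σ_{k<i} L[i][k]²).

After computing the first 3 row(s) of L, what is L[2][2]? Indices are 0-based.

L[2][2] = 4

Step 1: L[0][0] = √(4) = 2.
  L[1][0] = (-6) / L[0][0] = -3.
Step 2: L[1][1] = √(4) = 2.
  L[2][0] = (-2) / L[0][0] = -1.
  L[2][1] = (-6) / L[1][1] = -3.
Step 3: L[2][2] = √(16) = 4.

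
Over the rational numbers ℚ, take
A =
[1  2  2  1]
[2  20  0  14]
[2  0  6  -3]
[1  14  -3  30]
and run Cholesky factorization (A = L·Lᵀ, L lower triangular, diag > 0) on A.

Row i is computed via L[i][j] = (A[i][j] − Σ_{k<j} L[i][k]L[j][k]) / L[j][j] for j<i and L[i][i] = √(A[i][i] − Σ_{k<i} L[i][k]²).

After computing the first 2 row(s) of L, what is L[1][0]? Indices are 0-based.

Step 1: L[0][0] = √(1) = 1.
  L[1][0] = (2) / L[0][0] = 2.
Step 2: L[1][1] = √(16) = 4.

L[1][0] = 2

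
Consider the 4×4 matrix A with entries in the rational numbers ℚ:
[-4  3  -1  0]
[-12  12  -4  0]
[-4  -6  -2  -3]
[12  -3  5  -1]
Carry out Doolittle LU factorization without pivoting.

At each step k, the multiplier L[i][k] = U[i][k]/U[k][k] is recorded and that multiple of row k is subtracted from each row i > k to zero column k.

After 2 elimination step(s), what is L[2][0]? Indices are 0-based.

L[2][0] = 1

Step 1: pivot at (0,0) is -4.
  row1 ← row1 − (3)·row0  ⇒  L[1][0]=3, U row1=(0, 3, -1, 0)
  row2 ← row2 − (1)·row0  ⇒  L[2][0]=1, U row2=(0, -9, -1, -3)
  row3 ← row3 − (-3)·row0  ⇒  L[3][0]=-3, U row3=(0, 6, 2, -1)
Step 2: pivot at (1,1) is 3.
  row2 ← row2 − (-3)·row1  ⇒  L[2][1]=-3, U row2=(0, 0, -4, -3)
  row3 ← row3 − (2)·row1  ⇒  L[3][1]=2, U row3=(0, 0, 4, -1)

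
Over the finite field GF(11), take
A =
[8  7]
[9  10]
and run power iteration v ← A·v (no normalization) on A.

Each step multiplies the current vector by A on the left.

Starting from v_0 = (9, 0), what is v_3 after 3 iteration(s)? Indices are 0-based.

v_0 = (9, 0).
v_1 = A·v_0 = (6, 4).
v_2 = A·v_1 = (10, 6).
v_3 = A·v_2 = (1, 7).

v_3 = (1, 7)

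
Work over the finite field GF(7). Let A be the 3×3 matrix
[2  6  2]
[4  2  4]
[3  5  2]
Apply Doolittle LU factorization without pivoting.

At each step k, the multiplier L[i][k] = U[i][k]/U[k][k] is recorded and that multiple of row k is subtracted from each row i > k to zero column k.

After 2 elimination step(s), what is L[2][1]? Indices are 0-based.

Step 1: pivot at (0,0) is 2.
  row1 ← row1 − (2)·row0  ⇒  L[1][0]=2, U row1=(0, 4, 0)
  row2 ← row2 − (5)·row0  ⇒  L[2][0]=5, U row2=(0, 3, 6)
Step 2: pivot at (1,1) is 4.
  row2 ← row2 − (6)·row1  ⇒  L[2][1]=6, U row2=(0, 0, 6)

L[2][1] = 6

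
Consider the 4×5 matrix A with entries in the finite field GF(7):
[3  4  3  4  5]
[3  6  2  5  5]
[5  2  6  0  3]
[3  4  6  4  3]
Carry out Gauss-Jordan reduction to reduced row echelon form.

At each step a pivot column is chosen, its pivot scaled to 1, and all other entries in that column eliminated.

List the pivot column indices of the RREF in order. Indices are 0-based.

[1] R0 /= 3  ⇒  (1, 6, 1, 6, 4)
     R1 -= 3·R0  ⇒  (0, 2, 6, 1, 0)
     R2 -= 5·R0  ⇒  (0, 0, 1, 5, 4)
     R3 -= 3·R0  ⇒  (0, 0, 3, 0, 5)
[2] R1 /= 2  ⇒  (0, 1, 3, 4, 0)
     R0 -= 6·R1  ⇒  (1, 0, 4, 3, 4)
[3] R2 /= 1  ⇒  (0, 0, 1, 5, 4)
     R0 -= 4·R2  ⇒  (1, 0, 0, 4, 2)
     R1 -= 3·R2  ⇒  (0, 1, 0, 3, 2)
     R3 -= 3·R2  ⇒  (0, 0, 0, 6, 0)
[4] R3 /= 6  ⇒  (0, 0, 0, 1, 0)
     R0 -= 4·R3  ⇒  (1, 0, 0, 0, 2)
     R1 -= 3·R3  ⇒  (0, 1, 0, 0, 2)
     R2 -= 5·R3  ⇒  (0, 0, 1, 0, 4)

pivot columns: 0, 1, 2, 3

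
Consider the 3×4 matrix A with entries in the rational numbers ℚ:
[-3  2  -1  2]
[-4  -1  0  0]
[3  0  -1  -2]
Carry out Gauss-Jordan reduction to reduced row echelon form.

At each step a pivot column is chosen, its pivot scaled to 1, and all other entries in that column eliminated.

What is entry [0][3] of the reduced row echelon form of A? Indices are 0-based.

step 1: normalize row 0 (÷-3) = (1, -2/3, 1/3, -2/3)
  row 1: subtract -4×row0 = (0, -11/3, 4/3, -8/3)
  row 2: subtract 3×row0 = (0, 2, -2, 0)
step 2: normalize row 1 (÷-11/3) = (0, 1, -4/11, 8/11)
  row 0: subtract -2/3×row1 = (1, 0, 1/11, -2/11)
  row 2: subtract 2×row1 = (0, 0, -14/11, -16/11)
step 3: normalize row 2 (÷-14/11) = (0, 0, 1, 8/7)
  row 0: subtract 1/11×row2 = (1, 0, 0, -2/7)
  row 1: subtract -4/11×row2 = (0, 1, 0, 8/7)

M[0][3] = -2/7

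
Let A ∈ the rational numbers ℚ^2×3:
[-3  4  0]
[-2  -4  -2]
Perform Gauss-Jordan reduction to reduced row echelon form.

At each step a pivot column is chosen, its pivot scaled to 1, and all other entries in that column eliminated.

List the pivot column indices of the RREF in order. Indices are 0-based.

[1] R0 /= -3  ⇒  (1, -4/3, 0)
     R1 -= -2·R0  ⇒  (0, -20/3, -2)
[2] R1 /= -20/3  ⇒  (0, 1, 3/10)
     R0 -= -4/3·R1  ⇒  (1, 0, 2/5)

pivot columns: 0, 1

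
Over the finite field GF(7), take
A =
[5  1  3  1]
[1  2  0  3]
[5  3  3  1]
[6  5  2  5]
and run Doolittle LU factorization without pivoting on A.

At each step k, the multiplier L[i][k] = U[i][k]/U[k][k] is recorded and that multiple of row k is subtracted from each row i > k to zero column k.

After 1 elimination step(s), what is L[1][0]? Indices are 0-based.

Step 1: pivot at (0,0) is 5.
  row1 ← row1 − (3)·row0  ⇒  L[1][0]=3, U row1=(0, 6, 5, 0)
  row2 ← row2 − (1)·row0  ⇒  L[2][0]=1, U row2=(0, 2, 0, 0)
  row3 ← row3 − (4)·row0  ⇒  L[3][0]=4, U row3=(0, 1, 4, 1)

L[1][0] = 3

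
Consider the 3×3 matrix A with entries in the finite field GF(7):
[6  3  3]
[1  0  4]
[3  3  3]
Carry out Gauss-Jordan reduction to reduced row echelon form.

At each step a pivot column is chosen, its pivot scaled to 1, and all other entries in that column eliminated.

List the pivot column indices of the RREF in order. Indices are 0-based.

pivot(0,0)=6: scale R0 → (1, 4, 4)
  clear (1,0): R1 −= (1)R0 → (0, 3, 0)
  clear (2,0): R2 −= (3)R0 → (0, 5, 5)
pivot(1,1)=3: scale R1 → (0, 1, 0)
  clear (0,1): R0 −= (4)R1 → (1, 0, 4)
  clear (2,1): R2 −= (5)R1 → (0, 0, 5)
pivot(2,2)=5: scale R2 → (0, 0, 1)
  clear (0,2): R0 −= (4)R2 → (1, 0, 0)

pivot columns: 0, 1, 2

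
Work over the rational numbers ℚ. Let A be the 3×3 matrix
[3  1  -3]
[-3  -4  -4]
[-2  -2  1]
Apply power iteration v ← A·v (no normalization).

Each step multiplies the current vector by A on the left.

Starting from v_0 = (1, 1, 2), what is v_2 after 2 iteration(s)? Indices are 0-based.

v_2 = (-15, 74, 32)

v_0 = (1, 1, 2).
v_1 = A·v_0 = (-2, -15, -2).
v_2 = A·v_1 = (-15, 74, 32).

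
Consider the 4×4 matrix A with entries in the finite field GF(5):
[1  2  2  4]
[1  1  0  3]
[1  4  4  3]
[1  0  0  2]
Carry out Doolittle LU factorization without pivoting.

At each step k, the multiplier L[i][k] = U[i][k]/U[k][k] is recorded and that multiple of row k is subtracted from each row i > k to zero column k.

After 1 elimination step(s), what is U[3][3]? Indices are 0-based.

[col 0] pivot 1
  R1 -= 1*R0 → (0, 4, 3, 4)  (L[1][0] := 1)
  R2 -= 1*R0 → (0, 2, 2, 4)  (L[2][0] := 1)
  R3 -= 1*R0 → (0, 3, 3, 3)  (L[3][0] := 1)

U[3][3] = 3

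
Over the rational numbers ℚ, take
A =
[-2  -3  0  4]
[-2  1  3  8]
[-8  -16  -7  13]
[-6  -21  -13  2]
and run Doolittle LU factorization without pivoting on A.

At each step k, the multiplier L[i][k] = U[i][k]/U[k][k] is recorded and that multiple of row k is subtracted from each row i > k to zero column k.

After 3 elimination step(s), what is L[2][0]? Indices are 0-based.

[col 0] pivot -2
  R1 -= 1*R0 → (0, 4, 3, 4)  (L[1][0] := 1)
  R2 -= 4*R0 → (0, -4, -7, -3)  (L[2][0] := 4)
  R3 -= 3*R0 → (0, -12, -13, -10)  (L[3][0] := 3)
[col 1] pivot 4
  R2 -= -1*R1 → (0, 0, -4, 1)  (L[2][1] := -1)
  R3 -= -3*R1 → (0, 0, -4, 2)  (L[3][1] := -3)
[col 2] pivot -4
  R3 -= 1*R2 → (0, 0, 0, 1)  (L[3][2] := 1)

L[2][0] = 4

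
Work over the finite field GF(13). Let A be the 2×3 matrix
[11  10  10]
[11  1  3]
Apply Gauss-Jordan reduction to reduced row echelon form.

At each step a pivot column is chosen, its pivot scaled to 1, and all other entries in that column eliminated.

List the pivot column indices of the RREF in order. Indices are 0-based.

pivot columns: 0, 1

[1] R0 /= 11  ⇒  (1, 8, 8)
     R1 -= 11·R0  ⇒  (0, 4, 6)
[2] R1 /= 4  ⇒  (0, 1, 8)
     R0 -= 8·R1  ⇒  (1, 0, 9)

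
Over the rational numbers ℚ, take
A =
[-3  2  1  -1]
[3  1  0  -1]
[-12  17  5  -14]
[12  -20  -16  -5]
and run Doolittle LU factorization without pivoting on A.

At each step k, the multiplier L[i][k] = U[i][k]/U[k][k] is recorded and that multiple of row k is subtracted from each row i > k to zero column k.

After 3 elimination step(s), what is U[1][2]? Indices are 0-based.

U[1][2] = 1

[col 0] pivot -3
  R1 -= -1*R0 → (0, 3, 1, -2)  (L[1][0] := -1)
  R2 -= 4*R0 → (0, 9, 1, -10)  (L[2][0] := 4)
  R3 -= -4*R0 → (0, -12, -12, -9)  (L[3][0] := -4)
[col 1] pivot 3
  R2 -= 3*R1 → (0, 0, -2, -4)  (L[2][1] := 3)
  R3 -= -4*R1 → (0, 0, -8, -17)  (L[3][1] := -4)
[col 2] pivot -2
  R3 -= 4*R2 → (0, 0, 0, -1)  (L[3][2] := 4)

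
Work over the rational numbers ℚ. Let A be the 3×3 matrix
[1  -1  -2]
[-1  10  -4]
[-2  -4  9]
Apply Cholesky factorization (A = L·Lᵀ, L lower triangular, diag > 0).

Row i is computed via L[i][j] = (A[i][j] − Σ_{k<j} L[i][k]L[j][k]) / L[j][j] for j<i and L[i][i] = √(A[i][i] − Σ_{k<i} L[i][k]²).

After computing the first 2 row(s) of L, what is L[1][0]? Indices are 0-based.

Step 1: L[0][0] = √(1) = 1.
  L[1][0] = (-1) / L[0][0] = -1.
Step 2: L[1][1] = √(9) = 3.

L[1][0] = -1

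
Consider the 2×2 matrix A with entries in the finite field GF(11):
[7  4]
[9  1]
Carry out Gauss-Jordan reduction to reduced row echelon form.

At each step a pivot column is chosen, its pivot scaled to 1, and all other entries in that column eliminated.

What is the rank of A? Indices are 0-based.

[1] R0 /= 7  ⇒  (1, 10)
     R1 -= 9·R0  ⇒  (0, 10)
[2] R1 /= 10  ⇒  (0, 1)
     R0 -= 10·R1  ⇒  (1, 0)

rank = 2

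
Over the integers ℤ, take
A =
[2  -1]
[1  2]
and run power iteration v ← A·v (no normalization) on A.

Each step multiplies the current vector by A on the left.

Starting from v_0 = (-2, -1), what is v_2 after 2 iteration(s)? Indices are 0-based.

v_2 = (-2, -11)

v_0 = (-2, -1).
v_1 = A·v_0 = (-3, -4).
v_2 = A·v_1 = (-2, -11).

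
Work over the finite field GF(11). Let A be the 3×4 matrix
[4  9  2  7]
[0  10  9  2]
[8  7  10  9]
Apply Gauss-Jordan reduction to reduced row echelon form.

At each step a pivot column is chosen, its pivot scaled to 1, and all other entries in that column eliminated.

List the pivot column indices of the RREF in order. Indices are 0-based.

[1] R0 /= 4  ⇒  (1, 5, 6, 10)
     R2 -= 8·R0  ⇒  (0, 0, 6, 6)
[2] R1 /= 10  ⇒  (0, 1, 2, 9)
     R0 -= 5·R1  ⇒  (1, 0, 7, 9)
[3] R2 /= 6  ⇒  (0, 0, 1, 1)
     R0 -= 7·R2  ⇒  (1, 0, 0, 2)
     R1 -= 2·R2  ⇒  (0, 1, 0, 7)

pivot columns: 0, 1, 2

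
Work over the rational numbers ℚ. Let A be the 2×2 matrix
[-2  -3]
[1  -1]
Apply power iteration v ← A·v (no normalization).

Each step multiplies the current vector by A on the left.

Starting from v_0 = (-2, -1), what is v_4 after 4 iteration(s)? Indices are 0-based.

v_0 = (-2, -1).
v_1 = A·v_0 = (7, -1).
v_2 = A·v_1 = (-11, 8).
v_3 = A·v_2 = (-2, -19).
v_4 = A·v_3 = (61, 17).

v_4 = (61, 17)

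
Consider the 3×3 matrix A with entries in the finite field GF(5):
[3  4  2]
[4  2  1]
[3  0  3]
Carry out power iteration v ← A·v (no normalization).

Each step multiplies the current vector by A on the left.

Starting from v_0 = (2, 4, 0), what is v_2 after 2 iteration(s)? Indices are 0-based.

v_0 = (2, 4, 0).
v_1 = A·v_0 = (2, 1, 1).
v_2 = A·v_1 = (2, 1, 4).

v_2 = (2, 1, 4)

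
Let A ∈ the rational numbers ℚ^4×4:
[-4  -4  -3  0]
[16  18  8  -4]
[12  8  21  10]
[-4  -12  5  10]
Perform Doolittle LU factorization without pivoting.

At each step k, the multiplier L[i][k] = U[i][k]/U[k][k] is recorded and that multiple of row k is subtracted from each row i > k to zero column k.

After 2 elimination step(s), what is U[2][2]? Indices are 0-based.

U[2][2] = 4

k=0: U[0][0]=-4
  eliminate (1,0): mult=-4, new row 1: (0, 2, -4, -4); set L[1][0]=-4
  eliminate (2,0): mult=-3, new row 2: (0, -4, 12, 10); set L[2][0]=-3
  eliminate (3,0): mult=1, new row 3: (0, -8, 8, 10); set L[3][0]=1
k=1: U[1][1]=2
  eliminate (2,1): mult=-2, new row 2: (0, 0, 4, 2); set L[2][1]=-2
  eliminate (3,1): mult=-4, new row 3: (0, 0, -8, -6); set L[3][1]=-4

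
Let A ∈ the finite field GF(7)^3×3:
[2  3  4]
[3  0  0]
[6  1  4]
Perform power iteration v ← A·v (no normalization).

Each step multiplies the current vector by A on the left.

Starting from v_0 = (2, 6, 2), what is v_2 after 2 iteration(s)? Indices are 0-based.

v_0 = (2, 6, 2).
v_1 = A·v_0 = (2, 6, 5).
v_2 = A·v_1 = (0, 6, 3).

v_2 = (0, 6, 3)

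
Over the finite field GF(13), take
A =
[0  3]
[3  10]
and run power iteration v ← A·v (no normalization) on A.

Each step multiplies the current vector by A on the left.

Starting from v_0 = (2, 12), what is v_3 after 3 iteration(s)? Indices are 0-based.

v_3 = (9, 7)

v_0 = (2, 12).
v_1 = A·v_0 = (10, 9).
v_2 = A·v_1 = (1, 3).
v_3 = A·v_2 = (9, 7).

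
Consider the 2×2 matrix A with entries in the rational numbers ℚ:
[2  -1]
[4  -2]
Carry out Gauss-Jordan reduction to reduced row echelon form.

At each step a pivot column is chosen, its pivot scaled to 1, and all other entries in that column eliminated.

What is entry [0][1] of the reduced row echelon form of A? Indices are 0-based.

M[0][1] = -1/2

[1] R0 /= 2  ⇒  (1, -1/2)
     R1 -= 4·R0  ⇒  (0, 0)
column 1 empty below row 1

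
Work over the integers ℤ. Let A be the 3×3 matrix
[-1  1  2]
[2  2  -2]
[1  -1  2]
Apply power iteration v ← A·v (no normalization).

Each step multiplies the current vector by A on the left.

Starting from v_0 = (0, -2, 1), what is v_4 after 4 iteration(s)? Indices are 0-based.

v_0 = (0, -2, 1).
v_1 = A·v_0 = (0, -6, 4).
v_2 = A·v_1 = (2, -20, 14).
v_3 = A·v_2 = (6, -64, 50).
v_4 = A·v_3 = (30, -216, 170).

v_4 = (30, -216, 170)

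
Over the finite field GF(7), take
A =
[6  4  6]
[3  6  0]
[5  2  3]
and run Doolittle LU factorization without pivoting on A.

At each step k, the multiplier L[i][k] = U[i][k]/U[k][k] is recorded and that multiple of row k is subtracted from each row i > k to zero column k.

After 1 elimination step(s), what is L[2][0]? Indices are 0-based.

L[2][0] = 2

k=0: U[0][0]=6
  eliminate (1,0): mult=4, new row 1: (0, 4, 4); set L[1][0]=4
  eliminate (2,0): mult=2, new row 2: (0, 1, 5); set L[2][0]=2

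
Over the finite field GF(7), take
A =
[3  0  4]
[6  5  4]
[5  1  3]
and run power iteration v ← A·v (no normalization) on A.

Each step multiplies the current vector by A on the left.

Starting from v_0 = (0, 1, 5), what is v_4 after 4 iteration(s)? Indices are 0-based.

v_4 = (3, 5, 3)

v_0 = (0, 1, 5).
v_1 = A·v_0 = (6, 4, 2).
v_2 = A·v_1 = (5, 1, 5).
v_3 = A·v_2 = (0, 6, 6).
v_4 = A·v_3 = (3, 5, 3).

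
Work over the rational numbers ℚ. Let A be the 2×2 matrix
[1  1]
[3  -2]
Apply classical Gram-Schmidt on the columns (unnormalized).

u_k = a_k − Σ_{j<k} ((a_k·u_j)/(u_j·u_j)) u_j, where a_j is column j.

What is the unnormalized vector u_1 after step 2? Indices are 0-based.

u_1 = (3/2, -1/2)

Step 1: u_0 = a_0 = (1, 3).
Step 2: u_1 = a_1 − (-1/2)·u_0 = (3/2, -1/2).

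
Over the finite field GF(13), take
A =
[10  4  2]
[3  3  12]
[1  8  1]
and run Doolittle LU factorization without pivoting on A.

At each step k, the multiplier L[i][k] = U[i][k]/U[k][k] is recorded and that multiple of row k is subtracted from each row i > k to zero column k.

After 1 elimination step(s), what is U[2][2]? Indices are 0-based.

U[2][2] = 6

Step 1: pivot at (0,0) is 10.
  row1 ← row1 − (12)·row0  ⇒  L[1][0]=12, U row1=(0, 7, 1)
  row2 ← row2 − (4)·row0  ⇒  L[2][0]=4, U row2=(0, 5, 6)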